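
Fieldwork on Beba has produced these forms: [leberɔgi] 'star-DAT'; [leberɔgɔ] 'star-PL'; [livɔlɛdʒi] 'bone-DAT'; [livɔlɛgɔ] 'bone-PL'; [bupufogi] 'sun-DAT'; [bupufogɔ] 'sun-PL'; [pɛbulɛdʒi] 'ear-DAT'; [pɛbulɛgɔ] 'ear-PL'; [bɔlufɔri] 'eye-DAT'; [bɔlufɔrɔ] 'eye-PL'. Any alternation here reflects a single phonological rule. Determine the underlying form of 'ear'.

The root 'ear' surfaces as [pɛbulɛdʒi] and [pɛbulɛgɔ], with a stem-final [dʒ] ~ [g] alternation.
The stem 'sun' ([bupufogi], [bupufogɔ]) shows [g] unchanged in both environments, so [g] cannot be basic with [dʒ] derived before the DAT suffix.
The underlying segment must be /dʒ/; palato-alveolar /dʒ/ becomes [g] when no front vowel follows, yielding [g] there.
Hence 'ear' is /pɛbulɛdʒ/ underlyingly.

/pɛbulɛdʒ/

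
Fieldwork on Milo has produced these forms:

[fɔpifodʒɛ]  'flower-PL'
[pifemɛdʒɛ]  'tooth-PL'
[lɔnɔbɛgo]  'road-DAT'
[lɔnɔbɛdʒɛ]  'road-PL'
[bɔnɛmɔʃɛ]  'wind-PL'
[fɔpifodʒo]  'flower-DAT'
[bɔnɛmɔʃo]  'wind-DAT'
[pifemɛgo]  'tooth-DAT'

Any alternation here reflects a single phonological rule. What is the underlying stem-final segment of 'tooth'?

/g/

The stem for 'tooth' ends in [dʒ] in [pifemɛdʒɛ] but [g] in [pifemɛgo].
Compare 'flower', with invariant [dʒ] in [fɔpifodʒɛ] and [fɔpifodʒo]: an analysis with underlying /dʒ/ and a rule producing [g] before the DAT suffix would wrongly predict alternation here too.
So /g/ is underlying, and a rule of palatalization before a front vowel — /g/ becomes palato-alveolar [dʒ] before a front vowel — gives [dʒ].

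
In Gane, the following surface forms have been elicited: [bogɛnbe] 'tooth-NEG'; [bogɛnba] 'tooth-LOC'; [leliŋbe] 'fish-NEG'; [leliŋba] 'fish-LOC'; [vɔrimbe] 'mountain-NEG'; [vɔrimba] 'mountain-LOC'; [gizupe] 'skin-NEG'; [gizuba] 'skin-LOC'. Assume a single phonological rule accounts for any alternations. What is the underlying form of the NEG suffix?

The NEG morpheme has two allomorphs, [-be] and [-pe].
The LOC suffix, which begins with [b], is invariant after every stem; so [b] is not altered by any rule here.
So the underlying form is /-pe/, and voiceless stops become voiced after a nasal.

/-pe/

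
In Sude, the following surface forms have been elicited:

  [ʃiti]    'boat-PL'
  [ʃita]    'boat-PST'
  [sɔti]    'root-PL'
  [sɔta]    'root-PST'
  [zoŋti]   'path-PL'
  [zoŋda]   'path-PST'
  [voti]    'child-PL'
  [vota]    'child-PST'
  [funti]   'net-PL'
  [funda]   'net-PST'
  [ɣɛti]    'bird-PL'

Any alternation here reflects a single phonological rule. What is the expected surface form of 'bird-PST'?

The PST morpheme has two allomorphs, [-da] and [-ta].
The PL suffix, which begins with [t], is invariant after every stem; so [t] is not altered by any rule here.
The PST suffix is therefore /-da/ underlyingly, with post-vocalic devoicing: voiced stops become voiceless after a vowel.
After 'bird', which ends in a vowel, the suffix surfaces as [-ta], giving [ɣɛta].

[ɣɛta]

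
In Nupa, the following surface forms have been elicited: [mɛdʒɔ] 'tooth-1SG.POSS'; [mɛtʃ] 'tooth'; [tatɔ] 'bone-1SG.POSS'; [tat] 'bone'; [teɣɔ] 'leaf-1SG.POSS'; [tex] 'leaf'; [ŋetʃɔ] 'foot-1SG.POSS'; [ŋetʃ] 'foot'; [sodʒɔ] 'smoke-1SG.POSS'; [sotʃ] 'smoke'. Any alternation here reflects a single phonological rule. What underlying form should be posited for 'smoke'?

In [sodʒɔ] and [sotʃ] the final segment of 'smoke' alternates: [dʒ] ~ [tʃ].
Compare 'foot', with invariant [tʃ] in [ŋetʃɔ] and [ŋetʃ]: an analysis with underlying /tʃ/ and a rule producing [dʒ] before the 1SG.POSS suffix would wrongly predict alternation here too.
The underlying segment must be /dʒ/; voiced obstruents become voiceless word-finally, yielding [tʃ] there.

/sodʒ/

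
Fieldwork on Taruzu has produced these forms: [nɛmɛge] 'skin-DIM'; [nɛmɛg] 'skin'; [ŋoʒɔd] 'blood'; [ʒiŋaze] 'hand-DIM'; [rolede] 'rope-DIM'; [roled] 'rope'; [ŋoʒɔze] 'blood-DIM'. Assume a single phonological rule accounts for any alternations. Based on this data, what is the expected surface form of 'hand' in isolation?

The root 'blood' surfaces as [ŋoʒɔd] and [ŋoʒɔze], with a stem-final [d] ~ [z] alternation.
The stem 'rope' ([roled], [rolede]) shows [d] unchanged in both environments, so [d] cannot be basic with [z] derived before the DIM suffix.
The underlying segment must be /z/; voiced fricatives become stops word-finally, yielding [d] there.
The one attested form of 'hand', [ʒiŋaze], shows underlying /ʒiŋaz/. Applying the same rule word-finally gives [ʒiŋad].

[ʒiŋad]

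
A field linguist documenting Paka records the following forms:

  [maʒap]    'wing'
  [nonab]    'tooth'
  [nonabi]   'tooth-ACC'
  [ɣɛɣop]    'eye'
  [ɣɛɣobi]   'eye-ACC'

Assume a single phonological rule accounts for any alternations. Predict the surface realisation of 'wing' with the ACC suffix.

The stem for 'eye' ends in [p] in [ɣɛɣop] but [b] in [ɣɛɣobi].
If /b/ were underlying and a rule turned it into [p] in isolation, 'tooth' would also alternate; but it has [b] in both [nonab] and [nonabi].
The underlying segment must be /p/; voiceless stops become voiced between vowels, yielding [b] there.
From [maʒap] the stem 'wing' is /maʒap/; between vowels this yields [maʒabi].

[maʒabi]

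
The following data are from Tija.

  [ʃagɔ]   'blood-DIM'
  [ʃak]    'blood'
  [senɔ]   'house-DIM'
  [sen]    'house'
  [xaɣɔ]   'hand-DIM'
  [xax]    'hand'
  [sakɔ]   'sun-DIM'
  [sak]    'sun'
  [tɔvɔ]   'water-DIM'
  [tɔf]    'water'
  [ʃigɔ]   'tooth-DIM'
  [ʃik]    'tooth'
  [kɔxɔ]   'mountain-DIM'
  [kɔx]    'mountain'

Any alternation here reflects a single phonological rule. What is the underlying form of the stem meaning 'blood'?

The root 'blood' surfaces as [ʃagɔ] and [ʃak], with a stem-final [g] ~ [k] alternation.
Compare 'sun', with invariant [k] in [sakɔ] and [sak]: an analysis with underlying /k/ and a rule producing [g] before the DIM suffix would wrongly predict alternation here too.
Therefore /g/ is basic and [k] is derived by word-final obstruent devoicing (voiced obstruents become voiceless word-finally).
The underlying form of 'blood' is therefore /ʃag/.

/ʃag/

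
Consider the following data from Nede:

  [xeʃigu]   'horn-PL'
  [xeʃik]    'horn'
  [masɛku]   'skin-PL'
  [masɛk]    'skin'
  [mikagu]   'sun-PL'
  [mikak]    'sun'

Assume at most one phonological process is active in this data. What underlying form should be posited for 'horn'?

/xeʃig/

The root 'horn' surfaces as [xeʃigu] and [xeʃik], with a stem-final [g] ~ [k] alternation.
If /k/ were underlying and a rule turned it into [g] before the PL suffix, 'skin' would also alternate; but it has [k] in both [masɛku] and [masɛk].
The underlying segment must be /g/; voiced obstruents become voiceless word-finally, yielding [k] there.
The underlying form of 'horn' is therefore /xeʃig/.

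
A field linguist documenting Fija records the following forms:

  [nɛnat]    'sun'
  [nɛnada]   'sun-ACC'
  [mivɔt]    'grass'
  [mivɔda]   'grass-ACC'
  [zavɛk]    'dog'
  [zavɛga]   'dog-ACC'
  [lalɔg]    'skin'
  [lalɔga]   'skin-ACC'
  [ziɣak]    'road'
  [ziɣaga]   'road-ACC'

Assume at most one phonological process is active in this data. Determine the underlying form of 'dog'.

The root 'dog' surfaces as [zavɛk] and [zavɛga], with a stem-final [k] ~ [g] alternation.
But 'skin' keeps [g] in both environments ([lalɔg], [lalɔga]), so there is no rule changing /g/ to [k] in isolation.
The underlying segment must be /k/; voiceless stops become voiced between vowels, yielding [g] there.

/zavɛk/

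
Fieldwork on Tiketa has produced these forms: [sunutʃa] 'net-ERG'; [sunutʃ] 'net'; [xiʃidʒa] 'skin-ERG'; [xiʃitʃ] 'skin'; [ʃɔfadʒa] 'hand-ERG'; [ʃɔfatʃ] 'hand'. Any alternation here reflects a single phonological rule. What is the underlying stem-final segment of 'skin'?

/dʒ/

The root 'skin' surfaces as [xiʃidʒa] and [xiʃitʃ], with a stem-final [dʒ] ~ [tʃ] alternation.
The stem 'net' ([sunutʃa], [sunutʃ]) shows [tʃ] unchanged in both environments, so [tʃ] cannot be basic with [dʒ] derived before the ERG suffix.
Therefore /dʒ/ is basic and [tʃ] is derived by word-final obstruent devoicing (voiced obstruents become voiceless word-finally).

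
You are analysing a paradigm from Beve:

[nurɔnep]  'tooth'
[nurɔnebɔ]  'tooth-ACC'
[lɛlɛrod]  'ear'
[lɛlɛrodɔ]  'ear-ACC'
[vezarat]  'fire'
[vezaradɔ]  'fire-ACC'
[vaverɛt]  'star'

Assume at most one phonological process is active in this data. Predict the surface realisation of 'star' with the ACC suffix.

The stem for 'fire' ends in [t] in [vezarat] but [d] in [vezaradɔ].
Compare 'ear', with invariant [d] in [lɛlɛrod] and [lɛlɛrodɔ]: an analysis with underlying /d/ and a rule producing [t] in isolation would wrongly predict alternation here too.
Therefore /t/ is basic and [d] is derived by intervocalic voicing (voiceless stops become voiced between vowels).
The one attested form of 'star', [vaverɛt], shows underlying /vaverɛt/. Applying the same rule between vowels gives [vaverɛdɔ].

[vaverɛdɔ]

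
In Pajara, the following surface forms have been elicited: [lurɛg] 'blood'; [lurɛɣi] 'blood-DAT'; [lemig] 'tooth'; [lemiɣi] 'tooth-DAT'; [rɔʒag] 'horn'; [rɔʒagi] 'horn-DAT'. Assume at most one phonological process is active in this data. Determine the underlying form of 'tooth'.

In [lemig] and [lemiɣi] the final segment of 'tooth' alternates: [g] ~ [ɣ].
The stem 'horn' ([rɔʒag], [rɔʒagi]) shows [g] unchanged in both environments, so [g] cannot be basic with [ɣ] derived before the DAT suffix.
Therefore /ɣ/ is basic and [g] is derived by word-final hardening (voiced fricatives become stops word-finally).

/lemiɣ/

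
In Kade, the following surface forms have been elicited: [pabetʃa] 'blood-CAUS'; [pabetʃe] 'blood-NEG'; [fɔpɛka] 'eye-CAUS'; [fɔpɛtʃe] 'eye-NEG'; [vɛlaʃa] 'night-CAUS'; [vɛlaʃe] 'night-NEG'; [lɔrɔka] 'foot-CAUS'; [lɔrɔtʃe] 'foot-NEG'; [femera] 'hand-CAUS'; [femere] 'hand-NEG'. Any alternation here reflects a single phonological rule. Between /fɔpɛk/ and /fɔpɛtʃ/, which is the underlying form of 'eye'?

In [fɔpɛka] and [fɔpɛtʃe] the final segment of 'eye' alternates: [k] ~ [tʃ].
If /tʃ/ were underlying and a rule turned it into [k] before the CAUS suffix, 'blood' would also alternate; but it has [tʃ] in both [pabetʃa] and [pabetʃe].
The underlying segment must be /k/; /k/ becomes palato-alveolar [tʃ] before a front vowel, yielding [tʃ] there.

/fɔpɛk/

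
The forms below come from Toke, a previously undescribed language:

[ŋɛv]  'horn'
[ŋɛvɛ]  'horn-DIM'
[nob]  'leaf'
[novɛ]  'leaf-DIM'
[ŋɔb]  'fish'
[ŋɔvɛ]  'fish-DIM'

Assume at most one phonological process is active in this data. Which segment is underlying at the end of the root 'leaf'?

/b/

The stem for 'leaf' ends in [b] in [nob] but [v] in [novɛ].
But 'horn' keeps [v] in both environments ([ŋɛv], [ŋɛvɛ]), so there is no rule changing /v/ to [b] in isolation.
So /b/ is underlying, and a rule of intervocalic spirantization — voiced stops become fricatives between vowels — gives [v].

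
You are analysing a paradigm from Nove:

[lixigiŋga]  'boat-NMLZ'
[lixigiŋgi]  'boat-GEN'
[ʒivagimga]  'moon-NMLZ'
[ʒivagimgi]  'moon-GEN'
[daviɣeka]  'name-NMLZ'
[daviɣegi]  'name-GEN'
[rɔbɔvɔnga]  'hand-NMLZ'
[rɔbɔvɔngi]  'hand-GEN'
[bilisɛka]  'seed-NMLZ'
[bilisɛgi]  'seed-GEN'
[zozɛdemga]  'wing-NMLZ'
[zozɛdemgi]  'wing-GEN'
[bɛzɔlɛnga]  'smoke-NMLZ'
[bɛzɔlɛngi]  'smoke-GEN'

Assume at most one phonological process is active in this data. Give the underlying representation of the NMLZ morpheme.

The NMLZ morpheme has two allomorphs, [-ga] and [-ka].
The GEN suffix, which begins with [g], is invariant after every stem; so [g] is not altered by any rule here.
So the underlying form is /-ka/, and voiceless stops become voiced after a nasal.

/-ka/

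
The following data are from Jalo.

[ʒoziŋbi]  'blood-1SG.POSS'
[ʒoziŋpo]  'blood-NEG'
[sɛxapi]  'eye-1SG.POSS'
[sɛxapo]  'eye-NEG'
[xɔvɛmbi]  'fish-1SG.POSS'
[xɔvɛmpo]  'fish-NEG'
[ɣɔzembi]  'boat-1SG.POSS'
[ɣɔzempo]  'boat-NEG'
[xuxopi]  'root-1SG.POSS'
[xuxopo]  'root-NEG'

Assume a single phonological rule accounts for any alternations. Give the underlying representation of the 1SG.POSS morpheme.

The 1SG.POSS suffix surfaces as [-bi] and [-pi], depending on the final segment of the stem.
The NEG suffix, which begins with [p], is invariant after every stem; so [p] is not altered by any rule here.
The 1SG.POSS suffix is therefore /-bi/ underlyingly, with post-vocalic devoicing: voiced stops become voiceless after a vowel.

/-bi/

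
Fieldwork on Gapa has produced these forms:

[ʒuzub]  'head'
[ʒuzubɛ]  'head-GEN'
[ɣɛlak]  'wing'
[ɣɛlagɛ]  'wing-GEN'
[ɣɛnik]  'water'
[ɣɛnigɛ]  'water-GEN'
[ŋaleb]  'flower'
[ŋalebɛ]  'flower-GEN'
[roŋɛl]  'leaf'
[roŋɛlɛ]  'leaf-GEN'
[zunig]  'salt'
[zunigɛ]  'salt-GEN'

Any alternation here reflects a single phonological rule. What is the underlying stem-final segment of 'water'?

In [ɣɛnik] and [ɣɛnigɛ] the final segment of 'water' alternates: [k] ~ [g].
The stem 'salt' ([zunig], [zunigɛ]) shows [g] unchanged in both environments, so [g] cannot be basic with [k] derived in isolation.
The alternation reflects intervocalic voicing: voiceless stops become voiced between vowels. /k/ is underlying.

/k/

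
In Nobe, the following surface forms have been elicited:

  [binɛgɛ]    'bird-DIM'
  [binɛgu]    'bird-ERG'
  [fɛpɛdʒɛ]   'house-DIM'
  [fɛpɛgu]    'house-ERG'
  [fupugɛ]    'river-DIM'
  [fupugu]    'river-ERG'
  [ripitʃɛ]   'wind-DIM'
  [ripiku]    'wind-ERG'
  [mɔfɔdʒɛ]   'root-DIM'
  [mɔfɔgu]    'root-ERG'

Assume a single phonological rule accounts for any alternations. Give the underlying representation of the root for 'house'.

The root 'house' surfaces as [fɛpɛdʒɛ] and [fɛpɛgu], with a stem-final [dʒ] ~ [g] alternation.
Compare 'bird', with invariant [g] in [binɛgɛ] and [binɛgu]: an analysis with underlying /g/ and a rule producing [dʒ] before the DIM suffix would wrongly predict alternation here too.
The underlying segment must be /dʒ/; palato-alveolar /tʃ/ and /dʒ/ become [k] and [g] when no front vowel follows, yielding [g] there.
The underlying form of 'house' is therefore /fɛpɛdʒ/.

/fɛpɛdʒ/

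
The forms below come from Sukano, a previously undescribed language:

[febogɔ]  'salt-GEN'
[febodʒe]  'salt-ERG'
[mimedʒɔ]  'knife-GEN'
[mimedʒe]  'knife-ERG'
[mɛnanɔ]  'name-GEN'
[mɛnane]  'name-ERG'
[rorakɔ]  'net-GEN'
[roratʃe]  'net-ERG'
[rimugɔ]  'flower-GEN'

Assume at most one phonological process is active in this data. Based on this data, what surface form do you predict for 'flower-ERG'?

In [febogɔ] and [febodʒe] the final segment of 'salt' alternates: [g] ~ [dʒ].
But 'knife' keeps [dʒ] in both environments ([mimedʒɔ], [mimedʒe]), so there is no rule changing /dʒ/ to [g] before the GEN suffix.
The underlying segment must be /g/; /k/ and /g/ become palato-alveolar [tʃ] and [dʒ] before a front vowel, yielding [dʒ] there.
From [rimugɔ] the stem 'flower' is /rimug/; before a front vowel this yields [rimudʒe].

[rimudʒe]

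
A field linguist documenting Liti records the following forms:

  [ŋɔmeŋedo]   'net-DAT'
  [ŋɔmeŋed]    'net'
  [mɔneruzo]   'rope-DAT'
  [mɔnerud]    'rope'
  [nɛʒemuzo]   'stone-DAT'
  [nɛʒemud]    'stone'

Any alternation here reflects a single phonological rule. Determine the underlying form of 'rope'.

/mɔneruz/

The stem for 'rope' ends in [z] in [mɔneruzo] but [d] in [mɔnerud].
If /d/ were underlying and a rule turned it into [z] before the DAT suffix, 'net' would also alternate; but it has [d] in both [ŋɔmeŋedo] and [ŋɔmeŋed].
So /z/ is underlying, and a rule of word-final hardening — voiced fricatives become stops word-finally — gives [d].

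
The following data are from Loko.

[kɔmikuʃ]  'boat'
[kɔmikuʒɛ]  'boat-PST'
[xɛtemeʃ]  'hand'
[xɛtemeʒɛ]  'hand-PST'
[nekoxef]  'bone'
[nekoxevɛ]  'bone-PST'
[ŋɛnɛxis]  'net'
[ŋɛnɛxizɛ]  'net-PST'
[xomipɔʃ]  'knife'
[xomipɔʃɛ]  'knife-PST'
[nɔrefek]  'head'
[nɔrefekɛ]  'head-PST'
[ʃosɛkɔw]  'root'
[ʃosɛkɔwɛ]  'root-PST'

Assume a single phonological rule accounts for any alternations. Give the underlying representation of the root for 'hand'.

The root 'hand' surfaces as [xɛtemeʃ] and [xɛtemeʒɛ], with a stem-final [ʃ] ~ [ʒ] alternation.
If /ʃ/ were underlying and a rule turned it into [ʒ] before the PST suffix, 'knife' would also alternate; but it has [ʃ] in both [xomipɔʃ] and [xomipɔʃɛ].
The underlying segment must be /ʒ/; voiced obstruents become voiceless word-finally, yielding [ʃ] there.
Hence 'hand' is /xɛtemeʒ/ underlyingly.

/xɛtemeʒ/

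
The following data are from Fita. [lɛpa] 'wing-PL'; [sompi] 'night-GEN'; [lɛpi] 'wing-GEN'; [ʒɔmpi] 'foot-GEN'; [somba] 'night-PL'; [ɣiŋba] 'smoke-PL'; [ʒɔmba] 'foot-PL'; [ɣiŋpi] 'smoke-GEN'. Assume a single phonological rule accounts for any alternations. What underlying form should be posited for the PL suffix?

/-ba/

The PL morpheme has two allomorphs, [-ba] and [-pa].
By contrast the GEN suffix keeps its initial [p] throughout — that segment must be underlying.
The PL suffix is therefore /-ba/ underlyingly, with post-vocalic devoicing: voiced stops become voiceless after a vowel.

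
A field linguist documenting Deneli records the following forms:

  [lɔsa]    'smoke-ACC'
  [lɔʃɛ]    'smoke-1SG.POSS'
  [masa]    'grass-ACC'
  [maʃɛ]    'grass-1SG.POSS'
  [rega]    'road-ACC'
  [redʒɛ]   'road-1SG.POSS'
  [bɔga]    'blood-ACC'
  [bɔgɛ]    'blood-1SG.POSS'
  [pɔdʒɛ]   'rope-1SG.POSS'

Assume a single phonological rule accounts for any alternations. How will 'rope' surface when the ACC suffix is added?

[pɔga]

The root 'road' surfaces as [rega] and [redʒɛ], with a stem-final [g] ~ [dʒ] alternation.
But 'blood' keeps [g] in both environments ([bɔga], [bɔgɛ]), so there is no rule changing /g/ to [dʒ] before the 1SG.POSS suffix.
So /dʒ/ is underlying, and a rule of depalatalization — palato-alveolar /dʒ/ and /ʃ/ become [g] and [s] when no front vowel follows — gives [g].
From [pɔdʒɛ] the stem 'rope' is /pɔdʒ/; when no front vowel follows this yields [pɔga].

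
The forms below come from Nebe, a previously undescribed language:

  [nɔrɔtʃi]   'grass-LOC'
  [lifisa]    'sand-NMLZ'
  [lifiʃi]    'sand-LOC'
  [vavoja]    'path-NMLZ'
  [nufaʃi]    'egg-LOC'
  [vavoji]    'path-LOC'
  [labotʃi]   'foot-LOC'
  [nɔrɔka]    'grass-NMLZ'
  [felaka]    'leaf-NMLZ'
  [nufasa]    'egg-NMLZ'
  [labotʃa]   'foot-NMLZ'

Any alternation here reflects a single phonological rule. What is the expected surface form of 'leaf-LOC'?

The stem for 'grass' ends in [k] in [nɔrɔka] but [tʃ] in [nɔrɔtʃi].
The stem 'foot' ([labotʃa], [labotʃi]) shows [tʃ] unchanged in both environments, so [tʃ] cannot be basic with [k] derived before the NMLZ suffix.
The underlying segment must be /k/; /k/ and /s/ become palato-alveolar [tʃ] and [ʃ] before a front vowel, yielding [tʃ] there.
From [felaka] the stem 'leaf' is /felak/; before a front vowel this yields [felatʃi].

[felatʃi]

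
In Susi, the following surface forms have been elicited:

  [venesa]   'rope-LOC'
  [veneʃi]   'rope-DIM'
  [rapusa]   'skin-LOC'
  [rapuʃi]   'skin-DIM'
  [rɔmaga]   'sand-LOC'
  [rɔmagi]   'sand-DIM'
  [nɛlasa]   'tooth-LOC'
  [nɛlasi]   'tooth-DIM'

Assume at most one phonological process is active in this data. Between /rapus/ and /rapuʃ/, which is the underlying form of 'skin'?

/rapuʃ/

'skin' shows [s] ~ [ʃ] at the end of the stem ([rapusa] vs [rapuʃi]).
The stem 'tooth' ([nɛlasa], [nɛlasi]) shows [s] unchanged in both environments, so [s] cannot be basic with [ʃ] derived before the DIM suffix.
So /ʃ/ is underlying, and a rule of depalatalization — palato-alveolar /ʃ/ becomes [s] when no front vowel follows — gives [s].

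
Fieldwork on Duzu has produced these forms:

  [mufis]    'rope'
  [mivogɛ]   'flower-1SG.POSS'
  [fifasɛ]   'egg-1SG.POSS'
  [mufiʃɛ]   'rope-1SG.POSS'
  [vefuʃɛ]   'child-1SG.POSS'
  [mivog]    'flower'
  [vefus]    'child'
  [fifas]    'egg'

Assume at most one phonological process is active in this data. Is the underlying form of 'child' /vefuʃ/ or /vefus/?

/vefuʃ/

The root 'child' surfaces as [vefuʃɛ] and [vefus], with a stem-final [ʃ] ~ [s] alternation.
If /s/ were underlying and a rule turned it into [ʃ] before the 1SG.POSS suffix, 'egg' would also alternate; but it has [s] in both [fifasɛ] and [fifas].
The underlying segment must be /ʃ/; palato-alveolar /ʃ/ becomes [s] when no front vowel follows, yielding [s] there.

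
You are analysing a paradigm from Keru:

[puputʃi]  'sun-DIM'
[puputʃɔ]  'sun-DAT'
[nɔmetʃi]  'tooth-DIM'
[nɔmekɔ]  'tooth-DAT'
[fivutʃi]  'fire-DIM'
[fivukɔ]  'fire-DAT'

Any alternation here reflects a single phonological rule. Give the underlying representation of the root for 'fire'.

/fivuk/

'fire' shows [tʃ] ~ [k] at the end of the stem ([fivutʃi] vs [fivukɔ]).
The stem 'sun' ([puputʃi], [puputʃɔ]) shows [tʃ] unchanged in both environments, so [tʃ] cannot be basic with [k] derived before the DAT suffix.
The underlying segment must be /k/; /k/ becomes palato-alveolar [tʃ] before a front vowel, yielding [tʃ] there.
The underlying form of 'fire' is therefore /fivuk/.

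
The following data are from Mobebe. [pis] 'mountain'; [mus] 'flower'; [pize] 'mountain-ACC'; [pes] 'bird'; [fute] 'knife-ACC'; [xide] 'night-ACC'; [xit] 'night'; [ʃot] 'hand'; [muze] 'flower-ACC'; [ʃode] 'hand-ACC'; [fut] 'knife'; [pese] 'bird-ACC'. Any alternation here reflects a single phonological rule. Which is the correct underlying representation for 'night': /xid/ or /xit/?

/xid/

The stem for 'night' ends in [d] in [xide] but [t] in [xit].
Compare 'knife', with invariant [t] in [fute] and [fut]: an analysis with underlying /t/ and a rule producing [d] before the ACC suffix would wrongly predict alternation here too.
So /d/ is underlying, and a rule of word-final obstruent devoicing — voiced obstruents become voiceless word-finally — gives [t].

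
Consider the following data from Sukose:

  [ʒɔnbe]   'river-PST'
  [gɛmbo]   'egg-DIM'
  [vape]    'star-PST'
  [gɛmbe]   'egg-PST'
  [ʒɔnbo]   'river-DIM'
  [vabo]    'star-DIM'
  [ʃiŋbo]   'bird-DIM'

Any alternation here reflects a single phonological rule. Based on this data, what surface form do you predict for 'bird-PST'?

[ʃiŋbe]

The PST suffix surfaces as [-be] and [-pe], depending on the final segment of the stem.
By contrast the DIM suffix keeps its initial [b] throughout — that segment must be underlying.
So the underlying form is /-pe/, and voiceless stops become voiced after a nasal.
After 'bird', which ends in a nasal, the suffix surfaces as [-be], giving [ʃiŋbe].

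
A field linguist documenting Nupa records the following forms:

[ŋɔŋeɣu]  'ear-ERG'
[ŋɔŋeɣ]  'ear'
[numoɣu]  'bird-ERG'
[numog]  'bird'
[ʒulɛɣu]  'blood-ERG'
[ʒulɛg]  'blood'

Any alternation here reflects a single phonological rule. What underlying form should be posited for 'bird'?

/numog/

The stem for 'bird' ends in [ɣ] in [numoɣu] but [g] in [numog].
But 'ear' keeps [ɣ] in both environments ([ŋɔŋeɣu], [ŋɔŋeɣ]), so there is no rule changing /ɣ/ to [g] in isolation.
The underlying segment must be /g/; voiced stops become fricatives between vowels, yielding [ɣ] there.
Hence 'bird' is /numog/ underlyingly.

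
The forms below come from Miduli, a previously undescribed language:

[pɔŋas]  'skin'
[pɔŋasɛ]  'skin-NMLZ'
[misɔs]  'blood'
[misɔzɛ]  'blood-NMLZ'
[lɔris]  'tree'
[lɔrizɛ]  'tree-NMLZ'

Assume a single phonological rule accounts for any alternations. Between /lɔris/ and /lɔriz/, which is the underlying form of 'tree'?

/lɔriz/

The stem for 'tree' ends in [s] in [lɔris] but [z] in [lɔrizɛ].
The stem 'skin' ([pɔŋas], [pɔŋasɛ]) shows [s] unchanged in both environments, so [s] cannot be basic with [z] derived before the NMLZ suffix.
The alternation reflects word-final obstruent devoicing: voiced obstruents become voiceless word-finally. /z/ is underlying.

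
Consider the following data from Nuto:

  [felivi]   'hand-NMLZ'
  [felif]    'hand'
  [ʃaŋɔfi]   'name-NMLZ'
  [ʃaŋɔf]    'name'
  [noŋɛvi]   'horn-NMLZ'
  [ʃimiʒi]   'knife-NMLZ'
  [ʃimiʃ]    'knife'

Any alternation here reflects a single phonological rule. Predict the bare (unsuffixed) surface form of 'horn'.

[noŋɛf]

In [felivi] and [felif] the final segment of 'hand' alternates: [v] ~ [f].
Compare 'name', with invariant [f] in [ʃaŋɔfi] and [ʃaŋɔf]: an analysis with underlying /f/ and a rule producing [v] before the NMLZ suffix would wrongly predict alternation here too.
So /v/ is underlying, and a rule of word-final obstruent devoicing — voiced obstruents become voiceless word-finally — gives [f].
From [noŋɛvi] the stem 'horn' is /noŋɛv/; word-finally this yields [noŋɛf].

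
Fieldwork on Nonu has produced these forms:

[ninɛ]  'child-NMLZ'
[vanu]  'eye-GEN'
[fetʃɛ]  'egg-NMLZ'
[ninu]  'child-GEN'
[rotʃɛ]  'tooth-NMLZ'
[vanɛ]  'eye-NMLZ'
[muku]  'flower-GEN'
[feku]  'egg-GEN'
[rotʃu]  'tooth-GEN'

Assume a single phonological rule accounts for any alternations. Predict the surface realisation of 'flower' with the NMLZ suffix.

[mutʃɛ]

In [fetʃɛ] and [feku] the final segment of 'egg' alternates: [tʃ] ~ [k].
The stem 'tooth' ([rotʃɛ], [rotʃu]) shows [tʃ] unchanged in both environments, so [tʃ] cannot be basic with [k] derived before the GEN suffix.
The alternation reflects palatalization before a front vowel: /k/ becomes palato-alveolar [tʃ] before a front vowel. /k/ is underlying.
From [muku] the stem 'flower' is /muk/; before a front vowel this yields [mutʃɛ].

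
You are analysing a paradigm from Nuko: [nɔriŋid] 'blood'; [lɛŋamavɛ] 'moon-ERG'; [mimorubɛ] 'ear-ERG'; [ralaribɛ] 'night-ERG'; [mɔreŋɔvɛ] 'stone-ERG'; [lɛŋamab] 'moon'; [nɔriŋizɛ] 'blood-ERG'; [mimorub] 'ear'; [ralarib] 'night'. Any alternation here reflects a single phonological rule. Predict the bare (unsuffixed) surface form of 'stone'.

'moon' shows [v] ~ [b] at the end of the stem ([lɛŋamavɛ] vs [lɛŋamab]).
The stem 'ear' ([mimorubɛ], [mimorub]) shows [b] unchanged in both environments, so [b] cannot be basic with [v] derived before the ERG suffix.
The underlying segment must be /v/; voiced fricatives become stops word-finally, yielding [b] there.
The one attested form of 'stone', [mɔreŋɔvɛ], shows underlying /mɔreŋɔv/. Applying the same rule word-finally gives [mɔreŋɔb].

[mɔreŋɔb]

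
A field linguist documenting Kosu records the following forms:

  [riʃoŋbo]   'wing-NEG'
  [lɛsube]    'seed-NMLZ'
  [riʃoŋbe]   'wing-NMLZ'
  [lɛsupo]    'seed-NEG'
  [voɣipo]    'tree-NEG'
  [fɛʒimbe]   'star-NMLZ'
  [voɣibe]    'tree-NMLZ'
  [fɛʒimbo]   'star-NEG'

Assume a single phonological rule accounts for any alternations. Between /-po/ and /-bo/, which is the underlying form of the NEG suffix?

The NEG morpheme has two allomorphs, [-bo] and [-po].
The NMLZ suffix, which begins with [b], is invariant after every stem; so [b] is not altered by any rule here.
So the underlying form is /-po/, and voiceless stops become voiced after a nasal.

/-po/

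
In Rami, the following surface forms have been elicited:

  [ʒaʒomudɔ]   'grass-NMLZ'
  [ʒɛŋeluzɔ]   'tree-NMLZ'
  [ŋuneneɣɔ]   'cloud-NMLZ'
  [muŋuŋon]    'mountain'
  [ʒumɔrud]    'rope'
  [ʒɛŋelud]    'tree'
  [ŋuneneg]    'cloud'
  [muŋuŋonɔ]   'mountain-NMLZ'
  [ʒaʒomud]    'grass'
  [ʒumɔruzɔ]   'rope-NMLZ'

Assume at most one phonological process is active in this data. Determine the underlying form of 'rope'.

'rope' shows [z] ~ [d] at the end of the stem ([ʒumɔruzɔ] vs [ʒumɔrud]).
The stem 'grass' ([ʒaʒomudɔ], [ʒaʒomud]) shows [d] unchanged in both environments, so [d] cannot be basic with [z] derived before the NMLZ suffix.
The underlying segment must be /z/; voiced fricatives become stops word-finally, yielding [d] there.
So 'rope' = /ʒumɔruz/.

/ʒumɔruz/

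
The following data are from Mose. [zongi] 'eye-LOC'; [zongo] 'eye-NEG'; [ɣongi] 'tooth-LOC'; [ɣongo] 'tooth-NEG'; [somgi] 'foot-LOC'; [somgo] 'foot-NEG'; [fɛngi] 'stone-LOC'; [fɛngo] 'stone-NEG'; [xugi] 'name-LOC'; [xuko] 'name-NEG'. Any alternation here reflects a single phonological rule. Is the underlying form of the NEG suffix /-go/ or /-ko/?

/-ko/

The NEG morpheme has two allomorphs, [-go] and [-ko].
The LOC suffix, which begins with [g], is invariant after every stem; so [g] is not altered by any rule here.
So the underlying form is /-ko/, and voiceless stops become voiced after a nasal.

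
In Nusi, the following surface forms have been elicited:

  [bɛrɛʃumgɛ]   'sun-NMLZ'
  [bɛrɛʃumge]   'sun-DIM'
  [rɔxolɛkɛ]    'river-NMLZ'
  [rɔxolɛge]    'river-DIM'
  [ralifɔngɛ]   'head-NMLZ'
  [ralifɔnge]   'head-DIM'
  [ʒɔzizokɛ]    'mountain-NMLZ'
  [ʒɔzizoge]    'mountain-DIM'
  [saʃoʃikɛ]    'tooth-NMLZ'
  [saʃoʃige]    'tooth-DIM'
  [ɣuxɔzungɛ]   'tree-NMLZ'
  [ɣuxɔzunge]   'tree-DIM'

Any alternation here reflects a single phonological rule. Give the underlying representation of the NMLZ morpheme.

The NMLZ suffix surfaces as [-gɛ] and [-kɛ], depending on the final segment of the stem.
By contrast the DIM suffix keeps its initial [g] throughout — that segment must be underlying.
The NMLZ suffix is therefore /-kɛ/ underlyingly, with post-nasal voicing: voiceless stops become voiced after a nasal.

/-kɛ/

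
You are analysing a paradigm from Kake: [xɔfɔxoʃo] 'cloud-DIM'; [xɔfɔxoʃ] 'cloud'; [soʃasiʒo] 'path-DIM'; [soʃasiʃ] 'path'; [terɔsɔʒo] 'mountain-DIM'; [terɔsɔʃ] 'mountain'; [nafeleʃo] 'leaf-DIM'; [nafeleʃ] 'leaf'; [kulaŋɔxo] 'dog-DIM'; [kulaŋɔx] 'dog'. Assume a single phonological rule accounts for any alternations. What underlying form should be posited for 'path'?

/soʃasiʒ/

'path' shows [ʒ] ~ [ʃ] at the end of the stem ([soʃasiʒo] vs [soʃasiʃ]).
If /ʃ/ were underlying and a rule turned it into [ʒ] before the DIM suffix, 'leaf' would also alternate; but it has [ʃ] in both [nafeleʃo] and [nafeleʃ].
So /ʒ/ is underlying, and a rule of word-final obstruent devoicing — voiced obstruents become voiceless word-finally — gives [ʃ].
Hence 'path' is /soʃasiʒ/ underlyingly.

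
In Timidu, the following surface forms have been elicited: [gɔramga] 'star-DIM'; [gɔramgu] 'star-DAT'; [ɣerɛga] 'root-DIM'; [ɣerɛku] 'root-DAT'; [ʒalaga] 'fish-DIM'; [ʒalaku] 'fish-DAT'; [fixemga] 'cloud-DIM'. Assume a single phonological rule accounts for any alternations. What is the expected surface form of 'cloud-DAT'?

The DAT morpheme has two allomorphs, [-gu] and [-ku].
The DIM suffix, which begins with [g], is invariant after every stem; so [g] is not altered by any rule here.
The DAT suffix is therefore /-ku/ underlyingly, with post-nasal voicing: voiceless stops become voiced after a nasal.
After 'cloud', which ends in a nasal, the suffix surfaces as [-gu], giving [fixemgu].

[fixemgu]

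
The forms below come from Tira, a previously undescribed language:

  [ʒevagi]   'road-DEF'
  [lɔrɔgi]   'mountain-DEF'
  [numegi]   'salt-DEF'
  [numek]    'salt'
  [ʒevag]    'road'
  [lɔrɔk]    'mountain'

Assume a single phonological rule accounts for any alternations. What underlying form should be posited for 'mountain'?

The root 'mountain' surfaces as [lɔrɔk] and [lɔrɔgi], with a stem-final [k] ~ [g] alternation.
Compare 'road', with invariant [g] in [ʒevag] and [ʒevagi]: an analysis with underlying /g/ and a rule producing [k] in isolation would wrongly predict alternation here too.
So /k/ is underlying, and a rule of intervocalic voicing — voiceless stops become voiced between vowels — gives [g].

/lɔrɔk/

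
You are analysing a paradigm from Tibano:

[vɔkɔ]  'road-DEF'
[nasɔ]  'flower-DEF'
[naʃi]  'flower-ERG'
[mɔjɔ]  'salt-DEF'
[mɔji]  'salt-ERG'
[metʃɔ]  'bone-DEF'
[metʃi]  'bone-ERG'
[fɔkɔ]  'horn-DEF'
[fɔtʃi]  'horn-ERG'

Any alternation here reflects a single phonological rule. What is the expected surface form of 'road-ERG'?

In [fɔkɔ] and [fɔtʃi] the final segment of 'horn' alternates: [k] ~ [tʃ].
Compare 'bone', with invariant [tʃ] in [metʃɔ] and [metʃi]: an analysis with underlying /tʃ/ and a rule producing [k] before the DEF suffix would wrongly predict alternation here too.
The underlying segment must be /k/; /k/ and /s/ become palato-alveolar [tʃ] and [ʃ] before a front vowel, yielding [tʃ] there.
From [vɔkɔ] the stem 'road' is /vɔk/; before a front vowel this yields [vɔtʃi].

[vɔtʃi]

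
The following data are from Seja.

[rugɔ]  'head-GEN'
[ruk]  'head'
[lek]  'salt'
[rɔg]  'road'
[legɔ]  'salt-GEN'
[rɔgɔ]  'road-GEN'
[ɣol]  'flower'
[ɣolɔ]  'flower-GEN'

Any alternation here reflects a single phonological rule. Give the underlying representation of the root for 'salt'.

/lek/

The root 'salt' surfaces as [legɔ] and [lek], with a stem-final [g] ~ [k] alternation.
If /g/ were underlying and a rule turned it into [k] in isolation, 'road' would also alternate; but it has [g] in both [rɔgɔ] and [rɔg].
The underlying segment must be /k/; voiceless stops become voiced between vowels, yielding [g] there.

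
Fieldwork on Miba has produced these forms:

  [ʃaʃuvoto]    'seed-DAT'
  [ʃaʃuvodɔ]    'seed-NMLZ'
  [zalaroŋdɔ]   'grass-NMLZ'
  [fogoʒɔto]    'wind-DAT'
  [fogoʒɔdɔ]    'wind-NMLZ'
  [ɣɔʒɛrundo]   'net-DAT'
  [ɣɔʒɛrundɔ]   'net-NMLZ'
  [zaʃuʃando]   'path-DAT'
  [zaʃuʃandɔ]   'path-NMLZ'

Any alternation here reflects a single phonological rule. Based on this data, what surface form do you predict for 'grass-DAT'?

The DAT suffix surfaces as [-do] and [-to], depending on the final segment of the stem.
The NMLZ suffix, which begins with [d], is invariant after every stem; so [d] is not altered by any rule here.
The DAT suffix is therefore /-to/ underlyingly, with post-nasal voicing: voiceless stops become voiced after a nasal.
After 'grass', which ends in a nasal, the suffix surfaces as [-do], giving [zalaroŋdo].

[zalaroŋdo]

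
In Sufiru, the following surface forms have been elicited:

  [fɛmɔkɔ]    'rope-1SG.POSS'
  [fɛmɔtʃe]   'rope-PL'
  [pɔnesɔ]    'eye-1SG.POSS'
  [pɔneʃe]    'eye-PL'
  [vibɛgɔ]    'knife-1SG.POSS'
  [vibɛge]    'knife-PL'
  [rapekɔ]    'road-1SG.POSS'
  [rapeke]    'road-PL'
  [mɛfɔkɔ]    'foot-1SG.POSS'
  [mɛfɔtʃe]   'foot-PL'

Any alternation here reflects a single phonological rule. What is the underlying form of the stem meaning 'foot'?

The root 'foot' surfaces as [mɛfɔkɔ] and [mɛfɔtʃe], with a stem-final [k] ~ [tʃ] alternation.
The stem 'road' ([rapekɔ], [rapeke]) shows [k] unchanged in both environments, so [k] cannot be basic with [tʃ] derived before the PL suffix.
The alternation reflects depalatalization: palato-alveolar /tʃ/ and /ʃ/ become [k] and [s] when no front vowel follows. /tʃ/ is underlying.
The underlying form of 'foot' is therefore /mɛfɔtʃ/.

/mɛfɔtʃ/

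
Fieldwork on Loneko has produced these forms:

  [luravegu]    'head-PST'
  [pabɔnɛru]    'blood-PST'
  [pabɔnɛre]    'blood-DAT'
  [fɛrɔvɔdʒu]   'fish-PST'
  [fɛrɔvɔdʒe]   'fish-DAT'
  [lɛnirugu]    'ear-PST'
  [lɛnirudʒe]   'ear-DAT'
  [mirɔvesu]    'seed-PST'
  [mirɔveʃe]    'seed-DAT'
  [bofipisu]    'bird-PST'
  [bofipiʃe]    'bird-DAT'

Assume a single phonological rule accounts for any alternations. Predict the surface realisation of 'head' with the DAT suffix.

[luravedʒe]

The root 'ear' surfaces as [lɛnirugu] and [lɛnirudʒe], with a stem-final [g] ~ [dʒ] alternation.
If /dʒ/ were underlying and a rule turned it into [g] before the PST suffix, 'fish' would also alternate; but it has [dʒ] in both [fɛrɔvɔdʒu] and [fɛrɔvɔdʒe].
The alternation reflects palatalization before a front vowel: /g/ and /s/ become palato-alveolar [dʒ] and [ʃ] before a front vowel. /g/ is underlying.
From [luravegu] the stem 'head' is /luraveg/; before a front vowel this yields [luravedʒe].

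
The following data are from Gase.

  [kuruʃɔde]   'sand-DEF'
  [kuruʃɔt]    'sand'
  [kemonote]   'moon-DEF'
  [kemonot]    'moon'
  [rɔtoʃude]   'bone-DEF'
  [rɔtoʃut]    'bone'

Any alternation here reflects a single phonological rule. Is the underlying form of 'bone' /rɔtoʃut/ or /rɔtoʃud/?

/rɔtoʃud/

'bone' shows [d] ~ [t] at the end of the stem ([rɔtoʃude] vs [rɔtoʃut]).
The stem 'moon' ([kemonote], [kemonot]) shows [t] unchanged in both environments, so [t] cannot be basic with [d] derived before the DEF suffix.
Therefore /d/ is basic and [t] is derived by word-final obstruent devoicing (voiced obstruents become voiceless word-finally).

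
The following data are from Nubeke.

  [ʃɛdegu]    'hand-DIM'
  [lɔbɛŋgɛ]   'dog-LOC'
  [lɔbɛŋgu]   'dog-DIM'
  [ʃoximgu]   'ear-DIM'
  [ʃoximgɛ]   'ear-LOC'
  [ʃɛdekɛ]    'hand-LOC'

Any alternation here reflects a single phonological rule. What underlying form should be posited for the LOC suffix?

/-kɛ/

The LOC morpheme has two allomorphs, [-gɛ] and [-kɛ].
By contrast the DIM suffix keeps its initial [g] throughout — that segment must be underlying.
So the underlying form is /-kɛ/, and voiceless stops become voiced after a nasal.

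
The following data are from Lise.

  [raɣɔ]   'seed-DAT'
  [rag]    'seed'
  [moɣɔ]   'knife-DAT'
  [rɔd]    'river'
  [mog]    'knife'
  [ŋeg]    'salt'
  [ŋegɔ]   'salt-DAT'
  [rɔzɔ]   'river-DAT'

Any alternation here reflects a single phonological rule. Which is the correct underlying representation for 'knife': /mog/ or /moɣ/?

/moɣ/

In [moɣɔ] and [mog] the final segment of 'knife' alternates: [ɣ] ~ [g].
Compare 'salt', with invariant [g] in [ŋegɔ] and [ŋeg]: an analysis with underlying /g/ and a rule producing [ɣ] before the DAT suffix would wrongly predict alternation here too.
Therefore /ɣ/ is basic and [g] is derived by word-final hardening (voiced fricatives become stops word-finally).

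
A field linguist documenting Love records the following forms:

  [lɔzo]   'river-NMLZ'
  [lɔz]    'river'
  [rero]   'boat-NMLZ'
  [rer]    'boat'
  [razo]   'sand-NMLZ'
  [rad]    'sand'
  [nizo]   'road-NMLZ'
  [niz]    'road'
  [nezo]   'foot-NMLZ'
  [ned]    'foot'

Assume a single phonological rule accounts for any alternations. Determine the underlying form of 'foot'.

/ned/

'foot' shows [z] ~ [d] at the end of the stem ([nezo] vs [ned]).
If /z/ were underlying and a rule turned it into [d] in isolation, 'river' would also alternate; but it has [z] in both [lɔzo] and [lɔz].
Therefore /d/ is basic and [z] is derived by intervocalic spirantization (voiced stops become fricatives between vowels).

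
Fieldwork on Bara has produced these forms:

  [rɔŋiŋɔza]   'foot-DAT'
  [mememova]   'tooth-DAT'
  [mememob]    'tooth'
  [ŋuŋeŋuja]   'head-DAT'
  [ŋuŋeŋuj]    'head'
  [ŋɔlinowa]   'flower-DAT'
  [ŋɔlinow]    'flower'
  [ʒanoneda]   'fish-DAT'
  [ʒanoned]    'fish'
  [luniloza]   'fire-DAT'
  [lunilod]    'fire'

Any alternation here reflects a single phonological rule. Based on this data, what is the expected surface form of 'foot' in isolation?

The root 'fire' surfaces as [luniloza] and [lunilod], with a stem-final [z] ~ [d] alternation.
But 'fish' keeps [d] in both environments ([ʒanoneda], [ʒanoned]), so there is no rule changing /d/ to [z] before the DAT suffix.
The underlying segment must be /z/; voiced fricatives become stops word-finally, yielding [d] there.
The one attested form of 'foot', [rɔŋiŋɔza], shows underlying /rɔŋiŋɔz/. Applying the same rule word-finally gives [rɔŋiŋɔd].

[rɔŋiŋɔd]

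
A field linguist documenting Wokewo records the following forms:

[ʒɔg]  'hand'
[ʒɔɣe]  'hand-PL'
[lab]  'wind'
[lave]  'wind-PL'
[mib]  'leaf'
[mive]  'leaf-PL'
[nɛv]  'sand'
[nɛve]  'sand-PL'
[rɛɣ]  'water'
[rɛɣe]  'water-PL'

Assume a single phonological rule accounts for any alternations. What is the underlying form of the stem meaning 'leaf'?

The root 'leaf' surfaces as [mib] and [mive], with a stem-final [b] ~ [v] alternation.
If /v/ were underlying and a rule turned it into [b] in isolation, 'sand' would also alternate; but it has [v] in both [nɛv] and [nɛve].
The underlying segment must be /b/; voiced stops become fricatives between vowels, yielding [v] there.

/mib/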